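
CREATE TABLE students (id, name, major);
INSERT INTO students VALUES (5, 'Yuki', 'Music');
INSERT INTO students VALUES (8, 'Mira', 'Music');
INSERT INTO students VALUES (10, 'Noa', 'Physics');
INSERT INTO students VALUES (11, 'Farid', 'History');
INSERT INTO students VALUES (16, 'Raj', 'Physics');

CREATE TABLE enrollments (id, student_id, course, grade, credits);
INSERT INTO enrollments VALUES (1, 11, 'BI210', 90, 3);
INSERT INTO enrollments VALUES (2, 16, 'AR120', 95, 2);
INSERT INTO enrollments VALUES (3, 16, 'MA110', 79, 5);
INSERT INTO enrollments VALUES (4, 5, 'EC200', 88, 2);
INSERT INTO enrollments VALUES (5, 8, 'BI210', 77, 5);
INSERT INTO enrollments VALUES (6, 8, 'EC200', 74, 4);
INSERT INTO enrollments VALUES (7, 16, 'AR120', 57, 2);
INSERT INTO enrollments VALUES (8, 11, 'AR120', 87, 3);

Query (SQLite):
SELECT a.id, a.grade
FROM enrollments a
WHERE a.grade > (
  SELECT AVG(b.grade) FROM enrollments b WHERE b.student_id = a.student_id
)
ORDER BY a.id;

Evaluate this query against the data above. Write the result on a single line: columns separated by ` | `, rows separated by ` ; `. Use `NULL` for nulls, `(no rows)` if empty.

For each enrollments row a, compute AVG(grade) over rows sharing a.student_id.
Keep row a if a.grade > that per-group AVG.
  student_id=5: AVG(grade) = 88.0
  student_id=8: AVG(grade) = 75.5
  student_id=11: AVG(grade) = 88.5
  student_id=16: AVG(grade) = 77.0

1 | 90 ; 2 | 95 ; 3 | 79 ; 5 | 77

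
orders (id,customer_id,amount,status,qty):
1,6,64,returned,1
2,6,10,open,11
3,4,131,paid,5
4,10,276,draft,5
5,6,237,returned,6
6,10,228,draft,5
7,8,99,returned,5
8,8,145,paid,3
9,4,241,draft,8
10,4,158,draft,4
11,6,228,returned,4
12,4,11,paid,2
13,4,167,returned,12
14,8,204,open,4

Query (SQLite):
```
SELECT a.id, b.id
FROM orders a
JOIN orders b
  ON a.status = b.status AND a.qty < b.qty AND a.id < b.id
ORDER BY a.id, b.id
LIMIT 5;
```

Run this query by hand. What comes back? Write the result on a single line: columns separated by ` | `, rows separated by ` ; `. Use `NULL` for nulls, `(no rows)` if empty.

Pairs (a,b) with same status, a.qty < b.qty, a.id < b.id.
status groups: draft:{4,6,9,10} open:{2,14} paid:{3,8,12} returned:{1,5,7,11,13}
Ordered by (a.id, b.id); first 5.

1 | 5 ; 1 | 7 ; 1 | 11 ; 1 | 13 ; 4 | 9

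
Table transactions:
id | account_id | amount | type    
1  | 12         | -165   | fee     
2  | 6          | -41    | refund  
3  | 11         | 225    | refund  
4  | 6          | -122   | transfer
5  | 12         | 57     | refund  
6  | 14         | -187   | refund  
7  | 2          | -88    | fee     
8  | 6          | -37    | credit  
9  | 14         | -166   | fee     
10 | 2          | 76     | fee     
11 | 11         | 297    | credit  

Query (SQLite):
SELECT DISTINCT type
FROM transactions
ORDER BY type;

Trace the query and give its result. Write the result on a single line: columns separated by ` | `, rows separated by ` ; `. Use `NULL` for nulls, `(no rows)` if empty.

credit ; fee ; refund ; transfer

Collect distinct type values from transactions.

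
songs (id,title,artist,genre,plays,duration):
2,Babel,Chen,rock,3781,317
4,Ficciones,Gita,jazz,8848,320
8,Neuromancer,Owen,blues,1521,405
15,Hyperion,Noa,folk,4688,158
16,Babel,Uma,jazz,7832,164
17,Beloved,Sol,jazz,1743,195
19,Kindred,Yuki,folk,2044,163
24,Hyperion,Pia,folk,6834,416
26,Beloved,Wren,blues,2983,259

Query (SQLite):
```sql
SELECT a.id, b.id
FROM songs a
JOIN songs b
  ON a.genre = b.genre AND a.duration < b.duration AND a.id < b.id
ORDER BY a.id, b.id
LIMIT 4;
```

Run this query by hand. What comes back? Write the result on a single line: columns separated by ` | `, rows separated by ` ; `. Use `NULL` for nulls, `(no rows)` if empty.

Pairs (a,b) with same genre, a.duration < b.duration, a.id < b.id.
genre groups: blues:{8,26} folk:{15,19,24} jazz:{4,16,17} rock:{2}
Ordered by (a.id, b.id); first 4.

15 | 19 ; 15 | 24 ; 16 | 17 ; 19 | 24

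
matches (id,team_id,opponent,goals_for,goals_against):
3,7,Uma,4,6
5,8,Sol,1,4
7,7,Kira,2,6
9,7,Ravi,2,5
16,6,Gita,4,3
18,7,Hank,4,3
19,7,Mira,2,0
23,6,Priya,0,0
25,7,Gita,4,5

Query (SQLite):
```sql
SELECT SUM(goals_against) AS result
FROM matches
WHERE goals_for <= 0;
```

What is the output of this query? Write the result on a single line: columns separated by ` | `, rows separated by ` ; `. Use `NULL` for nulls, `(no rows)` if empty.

0

Rows where goals_for <= 0 → goals_against values: [0].
SUM of non-NULL values = 0.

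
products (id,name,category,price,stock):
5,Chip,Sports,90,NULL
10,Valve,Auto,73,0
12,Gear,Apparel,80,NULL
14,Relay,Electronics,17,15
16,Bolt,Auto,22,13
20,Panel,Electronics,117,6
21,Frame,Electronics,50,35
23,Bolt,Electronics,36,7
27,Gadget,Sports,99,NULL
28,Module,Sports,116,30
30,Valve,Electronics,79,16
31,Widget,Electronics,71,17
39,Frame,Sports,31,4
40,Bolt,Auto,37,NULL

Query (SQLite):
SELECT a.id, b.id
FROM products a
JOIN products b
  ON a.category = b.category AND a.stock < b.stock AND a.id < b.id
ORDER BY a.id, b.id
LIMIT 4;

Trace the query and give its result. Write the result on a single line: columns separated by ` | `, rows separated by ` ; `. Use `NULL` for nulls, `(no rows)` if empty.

Pairs (a,b) with same category, a.stock < b.stock, a.id < b.id.
category groups: Apparel:{12} Auto:{10,16,40} Electronics:{14,20,21,23,30,31} Sports:{5,27,28,39}
Ordered by (a.id, b.id); first 4.

10 | 16 ; 14 | 21 ; 14 | 30 ; 14 | 31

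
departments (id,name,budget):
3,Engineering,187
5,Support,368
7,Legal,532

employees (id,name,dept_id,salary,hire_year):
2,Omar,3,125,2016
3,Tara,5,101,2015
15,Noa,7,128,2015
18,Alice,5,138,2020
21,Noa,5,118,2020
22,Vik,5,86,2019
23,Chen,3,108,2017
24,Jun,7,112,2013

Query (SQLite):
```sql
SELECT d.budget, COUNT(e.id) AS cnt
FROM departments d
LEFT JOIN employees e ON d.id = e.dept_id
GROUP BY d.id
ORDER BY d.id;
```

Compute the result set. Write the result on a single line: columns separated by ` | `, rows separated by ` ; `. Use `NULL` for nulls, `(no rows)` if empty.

LEFT JOIN keeps every departments row; unmatched ones get NULL for employees columns.
Group by departments.id and compute COUNT(e.id). COUNT(col) of an all-NULL group is 0.
  3: ids {2, 23} → COUNT(e.id)=2
  5: ids {3, 18, 21, 22} → COUNT(e.id)=4
  7: ids {15, 24} → COUNT(e.id)=2

187 | 2 ; 368 | 4 ; 532 | 2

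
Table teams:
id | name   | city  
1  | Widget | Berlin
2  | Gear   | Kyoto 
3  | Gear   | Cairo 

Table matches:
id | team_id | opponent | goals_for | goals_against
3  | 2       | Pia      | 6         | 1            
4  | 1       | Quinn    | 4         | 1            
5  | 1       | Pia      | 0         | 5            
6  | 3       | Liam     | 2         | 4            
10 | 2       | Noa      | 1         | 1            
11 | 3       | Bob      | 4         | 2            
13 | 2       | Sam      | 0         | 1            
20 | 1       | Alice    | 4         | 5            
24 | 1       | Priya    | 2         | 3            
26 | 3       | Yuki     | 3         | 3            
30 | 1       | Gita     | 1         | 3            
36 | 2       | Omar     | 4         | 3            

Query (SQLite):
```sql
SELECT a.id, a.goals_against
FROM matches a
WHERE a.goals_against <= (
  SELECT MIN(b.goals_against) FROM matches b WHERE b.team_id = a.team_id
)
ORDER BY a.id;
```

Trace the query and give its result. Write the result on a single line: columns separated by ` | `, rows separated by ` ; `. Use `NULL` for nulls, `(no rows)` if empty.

For each matches row a, compute MIN(goals_against) over rows sharing a.team_id.
Keep row a if a.goals_against <= that per-group MIN.
  team_id=1: MIN(goals_against) = 1
  team_id=2: MIN(goals_against) = 1
  team_id=3: MIN(goals_against) = 2

3 | 1 ; 4 | 1 ; 10 | 1 ; 11 | 2 ; 13 | 1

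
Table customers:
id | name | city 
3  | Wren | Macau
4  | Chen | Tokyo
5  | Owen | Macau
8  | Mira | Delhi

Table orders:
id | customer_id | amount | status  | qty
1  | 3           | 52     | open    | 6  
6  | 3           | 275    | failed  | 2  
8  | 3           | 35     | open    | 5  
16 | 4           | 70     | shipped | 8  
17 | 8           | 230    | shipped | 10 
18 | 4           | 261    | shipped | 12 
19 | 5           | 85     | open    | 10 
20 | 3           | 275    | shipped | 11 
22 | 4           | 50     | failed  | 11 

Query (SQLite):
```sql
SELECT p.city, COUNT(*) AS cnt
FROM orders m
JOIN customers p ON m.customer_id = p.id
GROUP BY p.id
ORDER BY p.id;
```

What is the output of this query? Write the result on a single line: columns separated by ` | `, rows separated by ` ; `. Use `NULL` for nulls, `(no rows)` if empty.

Join each orders row to its customers via customer_id.
Group joined rows by customers.id; compute COUNT(*) per group.
  3: ids {1, 6, 8, 20} → COUNT(*)=4
  4: ids {16, 18, 22} → COUNT(*)=3
  5: ids {19} → COUNT(*)=1
  8: ids {17} → COUNT(*)=1

Macau | 4 ; Tokyo | 3 ; Macau | 1 ; Delhi | 1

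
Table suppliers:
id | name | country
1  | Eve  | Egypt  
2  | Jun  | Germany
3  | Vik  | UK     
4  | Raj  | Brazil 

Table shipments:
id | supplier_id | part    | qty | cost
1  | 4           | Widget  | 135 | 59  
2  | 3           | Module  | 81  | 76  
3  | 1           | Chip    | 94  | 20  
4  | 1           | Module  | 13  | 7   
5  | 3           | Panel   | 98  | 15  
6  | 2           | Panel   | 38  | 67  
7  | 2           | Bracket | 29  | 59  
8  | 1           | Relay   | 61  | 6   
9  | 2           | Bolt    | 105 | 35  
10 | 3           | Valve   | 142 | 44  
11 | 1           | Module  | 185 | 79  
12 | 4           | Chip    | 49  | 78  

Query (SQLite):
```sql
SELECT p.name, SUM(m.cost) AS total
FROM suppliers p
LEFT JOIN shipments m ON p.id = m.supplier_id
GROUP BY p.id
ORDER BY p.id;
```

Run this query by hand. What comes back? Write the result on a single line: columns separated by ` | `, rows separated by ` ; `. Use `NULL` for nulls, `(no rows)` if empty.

LEFT JOIN keeps every suppliers row; unmatched ones get NULL for shipments columns.
Group by suppliers.id and compute SUM(m.cost). SUM over an all-NULL group is NULL.
  1: ids {3, 4, 8, 11} → SUM(m.cost)=112
  2: ids {6, 7, 9} → SUM(m.cost)=161
  3: ids {2, 5, 10} → SUM(m.cost)=135
  4: ids {1, 12} → SUM(m.cost)=137

Eve | 112 ; Jun | 161 ; Vik | 135 ; Raj | 137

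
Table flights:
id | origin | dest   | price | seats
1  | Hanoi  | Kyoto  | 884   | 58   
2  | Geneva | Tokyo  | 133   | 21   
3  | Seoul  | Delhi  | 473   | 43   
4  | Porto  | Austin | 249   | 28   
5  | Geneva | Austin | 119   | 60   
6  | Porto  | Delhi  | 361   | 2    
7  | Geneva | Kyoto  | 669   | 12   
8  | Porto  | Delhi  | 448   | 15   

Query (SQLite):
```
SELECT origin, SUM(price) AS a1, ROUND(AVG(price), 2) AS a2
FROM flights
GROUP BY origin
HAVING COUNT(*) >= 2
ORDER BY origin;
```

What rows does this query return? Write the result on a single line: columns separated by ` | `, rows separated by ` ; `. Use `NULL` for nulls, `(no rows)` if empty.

Geneva | 921 | 307 ; Porto | 1058 | 352.67

Group flights by origin.
Per group compute: SUM(price), ROUND(AVG(price), 2).
HAVING: drop groups with fewer than 2 rows.
  Geneva: ids {2, 5, 7} → SUM(price)=921, ROUND(AVG(price), 2)=307
  Hanoi: ids {1} → SUM(price)=884, ROUND(AVG(price), 2)=884
  Porto: ids {4, 6, 8} → SUM(price)=1058, ROUND(AVG(price), 2)=352.67
  Seoul: ids {3} → SUM(price)=473, ROUND(AVG(price), 2)=473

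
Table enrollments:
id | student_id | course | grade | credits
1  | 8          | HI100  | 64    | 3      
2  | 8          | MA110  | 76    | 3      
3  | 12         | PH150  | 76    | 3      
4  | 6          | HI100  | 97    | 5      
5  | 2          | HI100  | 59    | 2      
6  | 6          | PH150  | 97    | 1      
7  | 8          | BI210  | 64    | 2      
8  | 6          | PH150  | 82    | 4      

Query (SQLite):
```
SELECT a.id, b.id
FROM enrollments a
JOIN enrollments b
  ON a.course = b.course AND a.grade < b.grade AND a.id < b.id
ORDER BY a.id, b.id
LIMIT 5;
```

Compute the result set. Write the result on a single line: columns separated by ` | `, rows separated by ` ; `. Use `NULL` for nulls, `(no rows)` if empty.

1 | 4 ; 3 | 6 ; 3 | 8

Pairs (a,b) with same course, a.grade < b.grade, a.id < b.id.
course groups: BI210:{7} HI100:{1,4,5} MA110:{2} PH150:{3,6,8}
Ordered by (a.id, b.id); first 5.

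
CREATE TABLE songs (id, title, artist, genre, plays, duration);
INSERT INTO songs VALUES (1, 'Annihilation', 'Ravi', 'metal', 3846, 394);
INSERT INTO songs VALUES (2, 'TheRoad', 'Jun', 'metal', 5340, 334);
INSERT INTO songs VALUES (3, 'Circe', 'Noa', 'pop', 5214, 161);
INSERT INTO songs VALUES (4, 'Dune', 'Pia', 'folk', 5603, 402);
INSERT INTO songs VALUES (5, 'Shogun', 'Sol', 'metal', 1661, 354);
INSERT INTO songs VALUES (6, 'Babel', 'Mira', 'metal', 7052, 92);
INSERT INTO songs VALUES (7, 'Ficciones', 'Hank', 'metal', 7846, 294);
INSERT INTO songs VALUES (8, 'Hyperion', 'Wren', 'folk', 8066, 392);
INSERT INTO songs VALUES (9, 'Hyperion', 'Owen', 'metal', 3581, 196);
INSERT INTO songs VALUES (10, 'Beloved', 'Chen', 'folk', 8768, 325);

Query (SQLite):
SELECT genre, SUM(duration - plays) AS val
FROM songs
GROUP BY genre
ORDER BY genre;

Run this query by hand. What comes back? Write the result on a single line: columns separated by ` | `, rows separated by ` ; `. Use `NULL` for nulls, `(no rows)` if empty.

For each row compute duration - plays.
Group by genre; take SUM of the expression per group.
  folk: ids {4, 8, 10} → SUM(duration - plays)=-21318
  metal: ids {1, 2, 5, 6, 7, 9} → SUM(duration - plays)=-27662
  pop: ids {3} → SUM(duration - plays)=-5053

folk | -21318 ; metal | -27662 ; pop | -5053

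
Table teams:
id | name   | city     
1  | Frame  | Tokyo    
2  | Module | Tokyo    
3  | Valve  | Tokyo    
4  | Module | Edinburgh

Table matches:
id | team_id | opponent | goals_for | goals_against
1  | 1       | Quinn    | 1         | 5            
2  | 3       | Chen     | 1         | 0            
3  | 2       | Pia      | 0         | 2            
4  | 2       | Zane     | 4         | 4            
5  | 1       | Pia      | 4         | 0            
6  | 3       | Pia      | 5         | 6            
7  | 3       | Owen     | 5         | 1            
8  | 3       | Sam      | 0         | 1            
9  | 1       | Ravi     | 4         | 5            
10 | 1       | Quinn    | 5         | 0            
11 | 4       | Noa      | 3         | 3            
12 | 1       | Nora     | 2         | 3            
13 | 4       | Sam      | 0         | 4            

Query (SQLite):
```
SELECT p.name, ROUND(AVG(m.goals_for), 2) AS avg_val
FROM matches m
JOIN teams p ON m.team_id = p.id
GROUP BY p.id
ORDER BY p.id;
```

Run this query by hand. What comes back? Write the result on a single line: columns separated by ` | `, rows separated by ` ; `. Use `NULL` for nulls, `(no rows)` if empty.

Frame | 3.2 ; Module | 2 ; Valve | 2.75 ; Module | 1.5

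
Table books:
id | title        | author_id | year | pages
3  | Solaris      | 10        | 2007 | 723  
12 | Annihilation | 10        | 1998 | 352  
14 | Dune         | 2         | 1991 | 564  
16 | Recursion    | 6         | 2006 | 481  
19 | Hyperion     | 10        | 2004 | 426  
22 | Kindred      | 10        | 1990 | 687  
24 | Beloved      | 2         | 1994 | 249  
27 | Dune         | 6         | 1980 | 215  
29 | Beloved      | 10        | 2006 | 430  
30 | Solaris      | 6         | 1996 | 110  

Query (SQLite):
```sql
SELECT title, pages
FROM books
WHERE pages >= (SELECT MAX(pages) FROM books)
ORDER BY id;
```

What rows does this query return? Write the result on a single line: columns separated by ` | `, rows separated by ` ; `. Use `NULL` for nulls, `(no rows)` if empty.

Scalar subquery: MAX(pages) over all books rows = 723.
Keep rows where pages >= that value.

Solaris | 723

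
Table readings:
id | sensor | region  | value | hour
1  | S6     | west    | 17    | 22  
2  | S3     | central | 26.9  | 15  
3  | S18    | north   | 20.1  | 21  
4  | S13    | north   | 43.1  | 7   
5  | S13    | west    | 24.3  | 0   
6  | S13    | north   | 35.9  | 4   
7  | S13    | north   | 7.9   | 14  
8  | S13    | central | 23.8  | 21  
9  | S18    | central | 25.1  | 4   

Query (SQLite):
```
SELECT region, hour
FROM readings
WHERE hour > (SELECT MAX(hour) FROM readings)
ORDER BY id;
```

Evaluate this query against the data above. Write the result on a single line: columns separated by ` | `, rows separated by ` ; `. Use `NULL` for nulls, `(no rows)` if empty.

(no rows)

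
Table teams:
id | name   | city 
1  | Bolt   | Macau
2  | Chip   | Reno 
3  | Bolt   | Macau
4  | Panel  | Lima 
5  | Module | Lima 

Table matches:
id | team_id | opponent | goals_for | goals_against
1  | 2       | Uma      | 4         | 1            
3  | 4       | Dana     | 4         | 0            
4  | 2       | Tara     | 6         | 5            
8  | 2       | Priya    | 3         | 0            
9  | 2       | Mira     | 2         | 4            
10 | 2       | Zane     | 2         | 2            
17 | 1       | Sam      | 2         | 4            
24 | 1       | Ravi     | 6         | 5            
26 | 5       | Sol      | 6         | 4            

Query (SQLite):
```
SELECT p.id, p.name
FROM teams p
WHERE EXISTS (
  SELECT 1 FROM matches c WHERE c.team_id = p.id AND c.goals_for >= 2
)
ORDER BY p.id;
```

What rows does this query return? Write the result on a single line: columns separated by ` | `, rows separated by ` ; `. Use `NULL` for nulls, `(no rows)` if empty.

1 | Bolt ; 2 | Chip ; 4 | Panel ; 5 | Module

For each teams row, check whether any matches with matching team_id has goals_for >= 2.
Keep rows where that is true.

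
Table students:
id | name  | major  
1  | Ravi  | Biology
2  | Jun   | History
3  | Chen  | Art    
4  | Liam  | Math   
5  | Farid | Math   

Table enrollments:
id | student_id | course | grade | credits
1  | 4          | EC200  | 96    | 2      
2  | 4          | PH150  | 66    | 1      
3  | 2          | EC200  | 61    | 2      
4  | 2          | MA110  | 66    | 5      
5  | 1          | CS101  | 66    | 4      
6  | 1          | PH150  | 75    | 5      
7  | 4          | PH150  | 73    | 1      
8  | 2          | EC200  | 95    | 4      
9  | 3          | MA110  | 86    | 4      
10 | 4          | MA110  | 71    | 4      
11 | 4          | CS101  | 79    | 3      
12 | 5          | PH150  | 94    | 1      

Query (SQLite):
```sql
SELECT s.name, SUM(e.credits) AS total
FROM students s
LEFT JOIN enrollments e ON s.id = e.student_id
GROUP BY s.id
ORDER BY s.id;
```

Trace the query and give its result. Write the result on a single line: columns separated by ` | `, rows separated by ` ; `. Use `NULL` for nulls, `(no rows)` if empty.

LEFT JOIN keeps every students row; unmatched ones get NULL for enrollments columns.
Group by students.id and compute SUM(e.credits). SUM over an all-NULL group is NULL.
  1: ids {5, 6} → SUM(e.credits)=9
  2: ids {3, 4, 8} → SUM(e.credits)=11
  3: ids {9} → SUM(e.credits)=4
  4: ids {1, 2, 7, 10, 11} → SUM(e.credits)=11
  5: ids {12} → SUM(e.credits)=1

Ravi | 9 ; Jun | 11 ; Chen | 4 ; Liam | 11 ; Farid | 1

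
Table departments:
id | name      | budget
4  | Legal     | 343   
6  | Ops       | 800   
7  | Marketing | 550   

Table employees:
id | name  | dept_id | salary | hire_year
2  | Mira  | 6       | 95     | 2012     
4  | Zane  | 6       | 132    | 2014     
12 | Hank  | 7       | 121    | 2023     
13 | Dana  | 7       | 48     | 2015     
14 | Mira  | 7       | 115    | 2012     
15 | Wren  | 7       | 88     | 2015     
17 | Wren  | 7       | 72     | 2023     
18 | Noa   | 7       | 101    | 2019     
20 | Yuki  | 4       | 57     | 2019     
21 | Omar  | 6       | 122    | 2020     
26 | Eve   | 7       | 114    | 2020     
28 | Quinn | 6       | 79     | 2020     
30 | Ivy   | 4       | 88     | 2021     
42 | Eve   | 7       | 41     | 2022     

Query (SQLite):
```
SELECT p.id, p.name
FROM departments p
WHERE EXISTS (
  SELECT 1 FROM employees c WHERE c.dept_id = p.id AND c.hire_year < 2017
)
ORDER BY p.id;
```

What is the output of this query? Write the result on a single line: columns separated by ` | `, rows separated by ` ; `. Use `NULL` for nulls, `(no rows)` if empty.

6 | Ops ; 7 | Marketing

For each departments row, check whether any employees with matching dept_id has hire_year < 2017.
Keep rows where that is true.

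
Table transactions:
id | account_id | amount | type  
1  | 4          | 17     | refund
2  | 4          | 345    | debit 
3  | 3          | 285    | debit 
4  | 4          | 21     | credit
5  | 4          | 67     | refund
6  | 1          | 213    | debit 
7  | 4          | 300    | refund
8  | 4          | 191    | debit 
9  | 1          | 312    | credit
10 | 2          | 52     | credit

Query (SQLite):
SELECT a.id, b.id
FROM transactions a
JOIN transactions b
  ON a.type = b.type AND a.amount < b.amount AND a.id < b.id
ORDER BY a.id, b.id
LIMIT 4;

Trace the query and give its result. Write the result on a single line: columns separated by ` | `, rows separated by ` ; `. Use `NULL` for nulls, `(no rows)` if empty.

Pairs (a,b) with same type, a.amount < b.amount, a.id < b.id.
type groups: credit:{4,9,10} debit:{2,3,6,8} refund:{1,5,7}
Ordered by (a.id, b.id); first 4.

1 | 5 ; 1 | 7 ; 4 | 9 ; 4 | 10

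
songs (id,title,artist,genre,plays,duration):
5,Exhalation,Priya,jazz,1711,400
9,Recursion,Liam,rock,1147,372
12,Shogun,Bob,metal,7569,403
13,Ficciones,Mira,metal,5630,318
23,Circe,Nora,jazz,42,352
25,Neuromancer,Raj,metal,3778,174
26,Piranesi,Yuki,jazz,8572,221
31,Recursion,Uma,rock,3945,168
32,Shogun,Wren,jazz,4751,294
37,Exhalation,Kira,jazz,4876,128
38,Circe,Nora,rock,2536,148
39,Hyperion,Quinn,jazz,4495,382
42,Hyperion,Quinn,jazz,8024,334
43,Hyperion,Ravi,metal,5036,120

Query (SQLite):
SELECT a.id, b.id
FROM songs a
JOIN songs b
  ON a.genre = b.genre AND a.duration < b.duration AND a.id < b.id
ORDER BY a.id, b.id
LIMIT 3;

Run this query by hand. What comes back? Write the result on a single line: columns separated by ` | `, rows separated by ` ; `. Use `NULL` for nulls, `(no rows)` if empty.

23 | 39 ; 26 | 32 ; 26 | 39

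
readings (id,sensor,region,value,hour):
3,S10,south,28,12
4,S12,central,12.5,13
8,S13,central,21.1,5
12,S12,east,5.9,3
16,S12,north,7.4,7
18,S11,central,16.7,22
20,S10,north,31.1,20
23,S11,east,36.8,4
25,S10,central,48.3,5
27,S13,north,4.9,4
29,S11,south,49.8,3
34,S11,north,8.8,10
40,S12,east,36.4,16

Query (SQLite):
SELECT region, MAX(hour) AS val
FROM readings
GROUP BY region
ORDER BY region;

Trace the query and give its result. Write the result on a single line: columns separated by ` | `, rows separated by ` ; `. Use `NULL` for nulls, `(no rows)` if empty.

Partition readings by region; compute MAX(hour) within each group.
  central: ids {4, 8, 18, 25} → MAX(hour)=22
  east: ids {12, 23, 40} → MAX(hour)=16
  north: ids {16, 20, 27, 34} → MAX(hour)=20
  south: ids {3, 29} → MAX(hour)=12

central | 22 ; east | 16 ; north | 20 ; south | 12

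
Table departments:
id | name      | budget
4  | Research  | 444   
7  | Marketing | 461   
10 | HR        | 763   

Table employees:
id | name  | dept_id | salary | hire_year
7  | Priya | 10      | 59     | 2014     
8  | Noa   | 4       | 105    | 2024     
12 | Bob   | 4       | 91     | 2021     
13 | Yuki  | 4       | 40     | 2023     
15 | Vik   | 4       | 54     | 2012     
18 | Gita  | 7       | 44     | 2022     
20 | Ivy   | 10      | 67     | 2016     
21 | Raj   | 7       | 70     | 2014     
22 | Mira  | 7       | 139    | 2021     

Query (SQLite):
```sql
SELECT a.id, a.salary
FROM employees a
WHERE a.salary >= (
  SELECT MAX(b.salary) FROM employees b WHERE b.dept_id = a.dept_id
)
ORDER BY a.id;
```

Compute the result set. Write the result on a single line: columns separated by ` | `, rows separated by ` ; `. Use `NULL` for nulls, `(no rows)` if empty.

8 | 105 ; 20 | 67 ; 22 | 139

For each employees row a, compute MAX(salary) over rows sharing a.dept_id.
Keep row a if a.salary >= that per-group MAX.
  dept_id=4: MAX(salary) = 105
  dept_id=7: MAX(salary) = 139
  dept_id=10: MAX(salary) = 67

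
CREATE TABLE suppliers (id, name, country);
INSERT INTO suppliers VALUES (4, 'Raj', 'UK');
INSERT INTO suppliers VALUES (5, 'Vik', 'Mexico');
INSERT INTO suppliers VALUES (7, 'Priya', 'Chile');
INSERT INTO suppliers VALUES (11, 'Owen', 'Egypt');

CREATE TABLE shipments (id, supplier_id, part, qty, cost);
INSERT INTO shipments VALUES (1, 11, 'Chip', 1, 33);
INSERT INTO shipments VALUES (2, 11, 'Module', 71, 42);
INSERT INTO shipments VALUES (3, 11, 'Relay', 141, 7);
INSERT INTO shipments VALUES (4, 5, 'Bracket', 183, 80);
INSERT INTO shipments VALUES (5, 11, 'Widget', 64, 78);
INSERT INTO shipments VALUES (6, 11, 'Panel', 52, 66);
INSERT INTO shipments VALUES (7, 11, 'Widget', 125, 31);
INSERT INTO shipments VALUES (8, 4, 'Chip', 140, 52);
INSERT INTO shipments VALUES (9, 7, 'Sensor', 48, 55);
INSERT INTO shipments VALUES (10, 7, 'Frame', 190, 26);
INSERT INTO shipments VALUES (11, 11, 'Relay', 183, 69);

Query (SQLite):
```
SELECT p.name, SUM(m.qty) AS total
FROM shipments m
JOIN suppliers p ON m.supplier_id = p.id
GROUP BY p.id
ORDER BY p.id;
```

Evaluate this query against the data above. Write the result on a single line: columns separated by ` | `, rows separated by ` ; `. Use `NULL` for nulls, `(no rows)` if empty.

Raj | 140 ; Vik | 183 ; Priya | 238 ; Owen | 637

Join each shipments row to its suppliers via supplier_id.
Group joined rows by suppliers.id; compute SUM(m.qty) per group.
  4: ids {8} → SUM(m.qty)=140
  5: ids {4} → SUM(m.qty)=183
  7: ids {9, 10} → SUM(m.qty)=238
  11: ids {1, 2, 3, 5, 6, 7, 11} → SUM(m.qty)=637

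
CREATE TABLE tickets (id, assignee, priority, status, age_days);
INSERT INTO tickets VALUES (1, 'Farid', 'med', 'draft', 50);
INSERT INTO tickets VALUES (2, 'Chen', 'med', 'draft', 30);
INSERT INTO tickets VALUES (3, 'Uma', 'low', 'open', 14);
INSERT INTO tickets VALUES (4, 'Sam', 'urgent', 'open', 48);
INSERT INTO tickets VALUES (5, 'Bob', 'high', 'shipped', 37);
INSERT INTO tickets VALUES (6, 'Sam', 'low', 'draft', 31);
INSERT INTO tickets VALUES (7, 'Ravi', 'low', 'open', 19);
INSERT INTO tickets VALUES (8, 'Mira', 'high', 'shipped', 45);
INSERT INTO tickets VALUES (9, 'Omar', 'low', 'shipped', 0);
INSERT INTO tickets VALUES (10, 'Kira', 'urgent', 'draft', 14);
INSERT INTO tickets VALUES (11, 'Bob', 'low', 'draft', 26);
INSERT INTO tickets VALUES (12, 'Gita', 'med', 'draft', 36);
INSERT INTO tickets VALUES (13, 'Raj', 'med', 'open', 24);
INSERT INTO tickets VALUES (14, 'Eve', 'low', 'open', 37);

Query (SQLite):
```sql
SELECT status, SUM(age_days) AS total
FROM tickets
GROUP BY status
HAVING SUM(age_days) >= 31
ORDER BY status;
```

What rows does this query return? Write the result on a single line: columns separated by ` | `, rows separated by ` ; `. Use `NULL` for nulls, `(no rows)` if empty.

draft | 187 ; open | 142 ; shipped | 82

Partition tickets by status; compute SUM(age_days) within each group.
HAVING: keep groups where SUM(age_days) >= 31.
  draft: ids {1, 2, 6, 10, 11, 12} → SUM(age_days)=187
  open: ids {3, 4, 7, 13, 14} → SUM(age_days)=142
  shipped: ids {5, 8, 9} → SUM(age_days)=82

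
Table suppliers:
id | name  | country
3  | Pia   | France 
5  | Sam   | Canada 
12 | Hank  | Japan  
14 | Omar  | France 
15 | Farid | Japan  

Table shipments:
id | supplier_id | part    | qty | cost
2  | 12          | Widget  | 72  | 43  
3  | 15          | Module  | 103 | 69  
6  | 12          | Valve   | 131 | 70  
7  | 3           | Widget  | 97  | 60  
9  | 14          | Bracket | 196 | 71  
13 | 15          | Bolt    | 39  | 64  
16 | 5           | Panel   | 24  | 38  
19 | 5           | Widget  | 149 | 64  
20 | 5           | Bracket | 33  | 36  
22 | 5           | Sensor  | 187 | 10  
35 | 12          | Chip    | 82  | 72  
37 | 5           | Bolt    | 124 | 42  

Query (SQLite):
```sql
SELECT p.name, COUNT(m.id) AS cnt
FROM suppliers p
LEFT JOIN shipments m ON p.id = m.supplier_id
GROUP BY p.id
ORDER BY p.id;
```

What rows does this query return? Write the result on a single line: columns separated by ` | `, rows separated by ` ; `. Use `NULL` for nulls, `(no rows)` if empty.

LEFT JOIN keeps every suppliers row; unmatched ones get NULL for shipments columns.
Group by suppliers.id and compute COUNT(m.id). COUNT(col) of an all-NULL group is 0.
  3: ids {7} → COUNT(m.id)=1
  5: ids {16, 19, 20, 22, 37} → COUNT(m.id)=5
  12: ids {2, 6, 35} → COUNT(m.id)=3
  14: ids {9} → COUNT(m.id)=1
  15: ids {3, 13} → COUNT(m.id)=2

Pia | 1 ; Sam | 5 ; Hank | 3 ; Omar | 1 ; Farid | 2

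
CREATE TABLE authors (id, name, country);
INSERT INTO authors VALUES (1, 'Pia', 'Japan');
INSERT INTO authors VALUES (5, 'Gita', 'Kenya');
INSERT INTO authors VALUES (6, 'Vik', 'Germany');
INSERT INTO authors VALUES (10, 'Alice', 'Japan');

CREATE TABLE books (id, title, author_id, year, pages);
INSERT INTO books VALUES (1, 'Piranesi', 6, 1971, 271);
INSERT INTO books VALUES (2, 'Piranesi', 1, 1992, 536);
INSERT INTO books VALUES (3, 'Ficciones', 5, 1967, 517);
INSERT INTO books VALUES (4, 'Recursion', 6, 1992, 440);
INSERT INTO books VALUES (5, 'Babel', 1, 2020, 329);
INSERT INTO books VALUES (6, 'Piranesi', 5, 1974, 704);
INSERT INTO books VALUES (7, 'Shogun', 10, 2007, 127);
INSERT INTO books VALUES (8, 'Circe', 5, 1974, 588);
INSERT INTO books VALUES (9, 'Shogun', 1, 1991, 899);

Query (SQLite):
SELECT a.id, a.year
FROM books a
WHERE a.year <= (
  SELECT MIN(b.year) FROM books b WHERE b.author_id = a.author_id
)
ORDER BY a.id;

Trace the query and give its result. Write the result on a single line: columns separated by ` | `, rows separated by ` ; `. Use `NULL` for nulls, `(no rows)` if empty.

For each books row a, compute MIN(year) over rows sharing a.author_id.
Keep row a if a.year <= that per-group MIN.
  author_id=1: MIN(year) = 1991
  author_id=5: MIN(year) = 1967
  author_id=6: MIN(year) = 1971
  author_id=10: MIN(year) = 2007

1 | 1971 ; 3 | 1967 ; 7 | 2007 ; 9 | 1991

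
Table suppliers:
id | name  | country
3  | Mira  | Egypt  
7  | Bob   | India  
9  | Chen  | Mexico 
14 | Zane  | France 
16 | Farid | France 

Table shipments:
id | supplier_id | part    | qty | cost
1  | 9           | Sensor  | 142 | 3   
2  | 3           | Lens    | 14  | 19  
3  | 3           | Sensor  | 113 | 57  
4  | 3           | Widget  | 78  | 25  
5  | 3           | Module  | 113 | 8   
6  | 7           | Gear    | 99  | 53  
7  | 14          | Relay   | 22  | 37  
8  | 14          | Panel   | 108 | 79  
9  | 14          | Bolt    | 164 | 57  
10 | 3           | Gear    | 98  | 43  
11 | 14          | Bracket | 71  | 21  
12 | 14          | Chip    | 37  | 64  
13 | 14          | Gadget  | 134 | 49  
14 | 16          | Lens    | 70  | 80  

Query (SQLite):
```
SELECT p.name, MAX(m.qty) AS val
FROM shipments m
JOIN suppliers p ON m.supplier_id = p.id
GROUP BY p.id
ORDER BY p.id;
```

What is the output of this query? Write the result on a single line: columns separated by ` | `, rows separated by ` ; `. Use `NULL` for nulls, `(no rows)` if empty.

Mira | 113 ; Bob | 99 ; Chen | 142 ; Zane | 164 ; Farid | 70

Join each shipments row to its suppliers via supplier_id.
Group joined rows by suppliers.id; compute MAX(m.qty) per group.
  3: ids {2, 3, 4, 5, 10} → MAX(m.qty)=113
  7: ids {6} → MAX(m.qty)=99
  9: ids {1} → MAX(m.qty)=142
  14: ids {7, 8, 9, 11, 12, 13} → MAX(m.qty)=164
  16: ids {14} → MAX(m.qty)=70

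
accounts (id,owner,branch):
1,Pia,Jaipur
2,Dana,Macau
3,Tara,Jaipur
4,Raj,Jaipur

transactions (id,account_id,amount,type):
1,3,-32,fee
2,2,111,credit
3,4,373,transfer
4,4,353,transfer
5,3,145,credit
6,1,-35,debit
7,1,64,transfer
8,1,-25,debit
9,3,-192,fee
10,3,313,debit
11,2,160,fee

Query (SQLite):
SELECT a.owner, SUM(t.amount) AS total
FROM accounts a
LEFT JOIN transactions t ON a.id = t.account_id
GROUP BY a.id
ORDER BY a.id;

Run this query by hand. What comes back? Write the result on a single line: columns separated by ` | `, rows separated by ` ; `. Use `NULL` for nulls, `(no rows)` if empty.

LEFT JOIN keeps every accounts row; unmatched ones get NULL for transactions columns.
Group by accounts.id and compute SUM(t.amount). SUM over an all-NULL group is NULL.
  1: ids {6, 7, 8} → SUM(t.amount)=4
  2: ids {2, 11} → SUM(t.amount)=271
  3: ids {1, 5, 9, 10} → SUM(t.amount)=234
  4: ids {3, 4} → SUM(t.amount)=726

Pia | 4 ; Dana | 271 ; Tara | 234 ; Raj | 726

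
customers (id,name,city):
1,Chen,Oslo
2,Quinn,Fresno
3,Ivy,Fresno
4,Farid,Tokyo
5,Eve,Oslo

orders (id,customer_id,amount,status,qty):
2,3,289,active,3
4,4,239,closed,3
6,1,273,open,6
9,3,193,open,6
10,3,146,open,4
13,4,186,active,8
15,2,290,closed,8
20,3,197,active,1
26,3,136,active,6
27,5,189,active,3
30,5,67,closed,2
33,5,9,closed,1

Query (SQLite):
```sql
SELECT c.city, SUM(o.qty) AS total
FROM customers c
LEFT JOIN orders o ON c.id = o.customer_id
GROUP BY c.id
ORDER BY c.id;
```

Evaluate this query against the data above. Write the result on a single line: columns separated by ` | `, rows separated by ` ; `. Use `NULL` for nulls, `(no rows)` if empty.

LEFT JOIN keeps every customers row; unmatched ones get NULL for orders columns.
Group by customers.id and compute SUM(o.qty). SUM over an all-NULL group is NULL.
  1: ids {6} → SUM(o.qty)=6
  2: ids {15} → SUM(o.qty)=8
  3: ids {2, 9, 10, 20, 26} → SUM(o.qty)=20
  4: ids {4, 13} → SUM(o.qty)=11
  5: ids {27, 30, 33} → SUM(o.qty)=6

Oslo | 6 ; Fresno | 8 ; Fresno | 20 ; Tokyo | 11 ; Oslo | 6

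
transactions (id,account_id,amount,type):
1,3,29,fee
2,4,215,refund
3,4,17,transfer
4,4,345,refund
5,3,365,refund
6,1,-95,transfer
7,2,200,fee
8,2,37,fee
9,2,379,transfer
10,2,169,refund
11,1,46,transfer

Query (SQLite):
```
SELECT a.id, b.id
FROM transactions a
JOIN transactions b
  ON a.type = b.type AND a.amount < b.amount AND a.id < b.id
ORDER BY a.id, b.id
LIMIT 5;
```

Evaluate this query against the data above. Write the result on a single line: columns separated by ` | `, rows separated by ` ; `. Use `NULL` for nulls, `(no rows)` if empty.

1 | 7 ; 1 | 8 ; 2 | 4 ; 2 | 5 ; 3 | 9

Pairs (a,b) with same type, a.amount < b.amount, a.id < b.id.
type groups: fee:{1,7,8} refund:{2,4,5,10} transfer:{3,6,9,11}
Ordered by (a.id, b.id); first 5.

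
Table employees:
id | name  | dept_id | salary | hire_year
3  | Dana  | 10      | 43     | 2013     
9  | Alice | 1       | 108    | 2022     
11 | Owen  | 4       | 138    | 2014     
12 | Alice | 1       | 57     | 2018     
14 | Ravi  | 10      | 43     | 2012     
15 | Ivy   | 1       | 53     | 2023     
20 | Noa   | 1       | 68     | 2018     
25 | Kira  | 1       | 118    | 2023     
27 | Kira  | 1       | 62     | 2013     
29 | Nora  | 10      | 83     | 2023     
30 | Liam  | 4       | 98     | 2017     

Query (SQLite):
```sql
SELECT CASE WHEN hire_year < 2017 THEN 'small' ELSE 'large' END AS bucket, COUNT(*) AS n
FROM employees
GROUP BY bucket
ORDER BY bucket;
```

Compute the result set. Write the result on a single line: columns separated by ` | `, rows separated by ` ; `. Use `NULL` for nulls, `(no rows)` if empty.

large | 7 ; small | 4

Bucket rows by hire_year < 2017 → 'small' else 'large'; count each bucket.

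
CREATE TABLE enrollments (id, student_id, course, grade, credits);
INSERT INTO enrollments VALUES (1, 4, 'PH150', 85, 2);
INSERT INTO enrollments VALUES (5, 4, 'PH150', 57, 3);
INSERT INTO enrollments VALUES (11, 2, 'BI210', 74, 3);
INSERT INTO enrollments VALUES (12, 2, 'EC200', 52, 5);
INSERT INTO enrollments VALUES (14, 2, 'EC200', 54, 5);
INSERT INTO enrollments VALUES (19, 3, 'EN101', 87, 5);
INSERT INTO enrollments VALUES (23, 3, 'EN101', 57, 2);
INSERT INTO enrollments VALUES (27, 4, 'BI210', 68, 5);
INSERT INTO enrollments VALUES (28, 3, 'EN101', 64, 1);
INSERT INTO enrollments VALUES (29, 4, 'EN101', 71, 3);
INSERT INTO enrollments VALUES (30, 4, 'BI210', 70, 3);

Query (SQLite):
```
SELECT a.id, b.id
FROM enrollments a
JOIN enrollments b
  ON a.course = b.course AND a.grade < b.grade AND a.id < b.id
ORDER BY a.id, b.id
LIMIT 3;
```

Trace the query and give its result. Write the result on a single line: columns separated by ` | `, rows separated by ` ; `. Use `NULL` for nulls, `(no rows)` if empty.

Pairs (a,b) with same course, a.grade < b.grade, a.id < b.id.
course groups: BI210:{11,27,30} EC200:{12,14} EN101:{19,23,28,29} PH150:{1,5}
Ordered by (a.id, b.id); first 3.

12 | 14 ; 23 | 28 ; 23 | 29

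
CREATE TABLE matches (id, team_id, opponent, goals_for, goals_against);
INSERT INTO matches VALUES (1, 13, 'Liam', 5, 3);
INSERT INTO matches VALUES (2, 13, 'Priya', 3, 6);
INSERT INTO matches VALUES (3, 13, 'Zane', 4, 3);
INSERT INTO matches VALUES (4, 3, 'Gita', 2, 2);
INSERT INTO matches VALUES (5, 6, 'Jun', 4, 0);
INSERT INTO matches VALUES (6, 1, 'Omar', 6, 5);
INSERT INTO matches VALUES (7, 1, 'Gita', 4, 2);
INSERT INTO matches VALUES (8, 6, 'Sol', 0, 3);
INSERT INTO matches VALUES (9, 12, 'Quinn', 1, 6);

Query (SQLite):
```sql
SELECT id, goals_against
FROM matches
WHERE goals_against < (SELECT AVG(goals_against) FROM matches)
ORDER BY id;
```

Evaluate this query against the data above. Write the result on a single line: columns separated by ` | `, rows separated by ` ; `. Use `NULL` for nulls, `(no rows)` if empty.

Scalar subquery: AVG(goals_against) over all matches rows = 3.333333 (≈; comparison uses full precision).
Keep rows where goals_against < that value.

1 | 3 ; 3 | 3 ; 4 | 2 ; 5 | 0 ; 7 | 2 ; 8 | 3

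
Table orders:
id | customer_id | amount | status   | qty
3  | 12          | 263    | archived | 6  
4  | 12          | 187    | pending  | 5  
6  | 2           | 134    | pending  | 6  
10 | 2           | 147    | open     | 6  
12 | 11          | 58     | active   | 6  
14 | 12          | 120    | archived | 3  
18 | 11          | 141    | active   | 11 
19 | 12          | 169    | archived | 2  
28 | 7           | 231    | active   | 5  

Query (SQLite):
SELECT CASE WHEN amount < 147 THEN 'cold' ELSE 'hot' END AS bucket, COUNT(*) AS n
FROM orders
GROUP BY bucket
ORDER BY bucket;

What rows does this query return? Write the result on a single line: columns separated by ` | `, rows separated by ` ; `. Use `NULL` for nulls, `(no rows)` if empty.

Bucket rows by amount < 147 → 'cold' else 'hot'; count each bucket.

cold | 4 ; hot | 5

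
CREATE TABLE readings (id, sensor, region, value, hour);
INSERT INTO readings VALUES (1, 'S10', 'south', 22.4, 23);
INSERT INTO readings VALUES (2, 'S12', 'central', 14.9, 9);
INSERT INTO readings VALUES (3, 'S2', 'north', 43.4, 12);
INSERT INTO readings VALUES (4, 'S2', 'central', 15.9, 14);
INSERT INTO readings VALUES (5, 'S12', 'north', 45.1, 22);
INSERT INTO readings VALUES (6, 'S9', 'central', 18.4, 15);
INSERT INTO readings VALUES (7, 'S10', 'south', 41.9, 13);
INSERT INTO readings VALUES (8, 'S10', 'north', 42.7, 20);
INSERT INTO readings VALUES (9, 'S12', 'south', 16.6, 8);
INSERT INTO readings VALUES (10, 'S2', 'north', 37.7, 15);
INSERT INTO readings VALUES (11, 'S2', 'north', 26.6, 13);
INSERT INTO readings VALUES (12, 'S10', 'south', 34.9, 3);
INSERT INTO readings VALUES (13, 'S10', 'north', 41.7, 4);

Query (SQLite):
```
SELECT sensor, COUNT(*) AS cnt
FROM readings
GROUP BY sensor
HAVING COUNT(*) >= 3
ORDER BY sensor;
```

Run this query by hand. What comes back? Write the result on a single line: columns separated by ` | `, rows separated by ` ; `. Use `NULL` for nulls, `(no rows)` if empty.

S10 | 5 ; S12 | 3 ; S2 | 4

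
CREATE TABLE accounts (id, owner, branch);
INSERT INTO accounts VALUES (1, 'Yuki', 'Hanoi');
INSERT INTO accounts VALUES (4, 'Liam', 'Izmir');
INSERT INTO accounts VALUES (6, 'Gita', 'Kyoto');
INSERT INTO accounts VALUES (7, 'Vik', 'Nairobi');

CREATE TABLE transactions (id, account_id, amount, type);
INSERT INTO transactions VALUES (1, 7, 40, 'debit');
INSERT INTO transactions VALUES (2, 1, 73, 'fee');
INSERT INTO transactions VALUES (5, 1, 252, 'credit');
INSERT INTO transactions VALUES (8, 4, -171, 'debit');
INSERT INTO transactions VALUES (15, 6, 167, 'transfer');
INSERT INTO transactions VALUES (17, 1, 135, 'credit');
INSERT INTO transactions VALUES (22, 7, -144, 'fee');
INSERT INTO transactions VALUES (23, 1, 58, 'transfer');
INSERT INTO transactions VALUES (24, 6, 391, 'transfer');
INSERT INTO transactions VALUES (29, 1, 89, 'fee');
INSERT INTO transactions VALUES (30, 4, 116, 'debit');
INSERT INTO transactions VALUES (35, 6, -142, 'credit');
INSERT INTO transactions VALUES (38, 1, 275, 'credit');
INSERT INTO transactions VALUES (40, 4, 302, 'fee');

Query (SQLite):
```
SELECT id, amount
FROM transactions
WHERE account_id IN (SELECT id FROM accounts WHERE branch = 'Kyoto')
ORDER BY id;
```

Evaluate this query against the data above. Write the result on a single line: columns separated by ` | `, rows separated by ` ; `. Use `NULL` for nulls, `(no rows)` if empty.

15 | 167 ; 24 | 391 ; 35 | -142

Inner query: accounts.id where branch = 'Kyoto'.
Outer: keep transactions rows whose account_id is in that set.
Inner query → {6}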